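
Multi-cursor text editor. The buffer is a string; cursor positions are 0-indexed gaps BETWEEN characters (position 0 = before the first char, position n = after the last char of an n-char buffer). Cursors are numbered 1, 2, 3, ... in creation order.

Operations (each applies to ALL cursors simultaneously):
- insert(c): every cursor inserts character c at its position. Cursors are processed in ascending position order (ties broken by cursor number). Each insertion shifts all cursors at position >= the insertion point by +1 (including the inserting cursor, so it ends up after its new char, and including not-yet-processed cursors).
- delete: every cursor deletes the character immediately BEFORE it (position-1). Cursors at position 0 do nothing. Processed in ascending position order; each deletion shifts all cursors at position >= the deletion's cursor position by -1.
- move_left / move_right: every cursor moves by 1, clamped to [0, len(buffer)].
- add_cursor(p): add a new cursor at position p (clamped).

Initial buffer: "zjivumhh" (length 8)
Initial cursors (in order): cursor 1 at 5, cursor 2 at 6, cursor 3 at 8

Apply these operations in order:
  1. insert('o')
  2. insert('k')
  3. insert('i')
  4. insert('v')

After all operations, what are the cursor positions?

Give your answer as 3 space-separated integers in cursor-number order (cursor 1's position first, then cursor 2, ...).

Answer: 9 14 20

Derivation:
After op 1 (insert('o')): buffer="zjivuomohho" (len 11), cursors c1@6 c2@8 c3@11, authorship .....1.2..3
After op 2 (insert('k')): buffer="zjivuokmokhhok" (len 14), cursors c1@7 c2@10 c3@14, authorship .....11.22..33
After op 3 (insert('i')): buffer="zjivuokimokihhoki" (len 17), cursors c1@8 c2@12 c3@17, authorship .....111.222..333
After op 4 (insert('v')): buffer="zjivuokivmokivhhokiv" (len 20), cursors c1@9 c2@14 c3@20, authorship .....1111.2222..3333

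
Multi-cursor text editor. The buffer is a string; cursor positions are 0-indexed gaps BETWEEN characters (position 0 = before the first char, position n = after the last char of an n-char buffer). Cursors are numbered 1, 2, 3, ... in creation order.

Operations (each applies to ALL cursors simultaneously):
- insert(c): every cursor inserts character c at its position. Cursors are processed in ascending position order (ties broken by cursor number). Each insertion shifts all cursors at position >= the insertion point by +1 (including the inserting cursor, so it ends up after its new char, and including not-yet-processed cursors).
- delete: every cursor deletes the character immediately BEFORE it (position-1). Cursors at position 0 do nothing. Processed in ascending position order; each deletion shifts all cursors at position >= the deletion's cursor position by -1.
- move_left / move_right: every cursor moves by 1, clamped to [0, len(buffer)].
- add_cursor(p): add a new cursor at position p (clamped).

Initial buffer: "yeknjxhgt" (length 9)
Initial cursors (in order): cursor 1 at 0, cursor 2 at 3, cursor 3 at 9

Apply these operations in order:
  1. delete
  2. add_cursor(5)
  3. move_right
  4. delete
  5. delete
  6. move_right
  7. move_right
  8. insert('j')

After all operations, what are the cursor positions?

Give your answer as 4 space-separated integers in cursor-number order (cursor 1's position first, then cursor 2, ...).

Answer: 4 4 4 4

Derivation:
After op 1 (delete): buffer="yenjxhg" (len 7), cursors c1@0 c2@2 c3@7, authorship .......
After op 2 (add_cursor(5)): buffer="yenjxhg" (len 7), cursors c1@0 c2@2 c4@5 c3@7, authorship .......
After op 3 (move_right): buffer="yenjxhg" (len 7), cursors c1@1 c2@3 c4@6 c3@7, authorship .......
After op 4 (delete): buffer="ejx" (len 3), cursors c1@0 c2@1 c3@3 c4@3, authorship ...
After op 5 (delete): buffer="" (len 0), cursors c1@0 c2@0 c3@0 c4@0, authorship 
After op 6 (move_right): buffer="" (len 0), cursors c1@0 c2@0 c3@0 c4@0, authorship 
After op 7 (move_right): buffer="" (len 0), cursors c1@0 c2@0 c3@0 c4@0, authorship 
After op 8 (insert('j')): buffer="jjjj" (len 4), cursors c1@4 c2@4 c3@4 c4@4, authorship 1234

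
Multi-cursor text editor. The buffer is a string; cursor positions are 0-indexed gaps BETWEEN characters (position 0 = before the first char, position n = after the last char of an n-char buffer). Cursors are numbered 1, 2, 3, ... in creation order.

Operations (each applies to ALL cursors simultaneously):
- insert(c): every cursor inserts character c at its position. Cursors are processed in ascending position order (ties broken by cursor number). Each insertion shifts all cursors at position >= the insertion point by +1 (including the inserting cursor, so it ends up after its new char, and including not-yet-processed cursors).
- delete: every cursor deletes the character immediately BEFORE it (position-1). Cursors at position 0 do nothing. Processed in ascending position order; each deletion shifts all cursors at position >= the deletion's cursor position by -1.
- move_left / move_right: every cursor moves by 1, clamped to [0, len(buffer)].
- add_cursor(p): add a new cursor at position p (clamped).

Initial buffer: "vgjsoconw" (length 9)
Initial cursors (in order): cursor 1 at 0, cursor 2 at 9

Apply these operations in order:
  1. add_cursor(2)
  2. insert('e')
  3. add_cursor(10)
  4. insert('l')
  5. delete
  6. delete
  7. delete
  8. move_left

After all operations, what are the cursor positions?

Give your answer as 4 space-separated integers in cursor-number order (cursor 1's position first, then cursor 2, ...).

After op 1 (add_cursor(2)): buffer="vgjsoconw" (len 9), cursors c1@0 c3@2 c2@9, authorship .........
After op 2 (insert('e')): buffer="evgejsoconwe" (len 12), cursors c1@1 c3@4 c2@12, authorship 1..3.......2
After op 3 (add_cursor(10)): buffer="evgejsoconwe" (len 12), cursors c1@1 c3@4 c4@10 c2@12, authorship 1..3.......2
After op 4 (insert('l')): buffer="elvgeljsoconlwel" (len 16), cursors c1@2 c3@6 c4@13 c2@16, authorship 11..33......4.22
After op 5 (delete): buffer="evgejsoconwe" (len 12), cursors c1@1 c3@4 c4@10 c2@12, authorship 1..3.......2
After op 6 (delete): buffer="vgjsocow" (len 8), cursors c1@0 c3@2 c4@7 c2@8, authorship ........
After op 7 (delete): buffer="vjsoc" (len 5), cursors c1@0 c3@1 c2@5 c4@5, authorship .....
After op 8 (move_left): buffer="vjsoc" (len 5), cursors c1@0 c3@0 c2@4 c4@4, authorship .....

Answer: 0 4 0 4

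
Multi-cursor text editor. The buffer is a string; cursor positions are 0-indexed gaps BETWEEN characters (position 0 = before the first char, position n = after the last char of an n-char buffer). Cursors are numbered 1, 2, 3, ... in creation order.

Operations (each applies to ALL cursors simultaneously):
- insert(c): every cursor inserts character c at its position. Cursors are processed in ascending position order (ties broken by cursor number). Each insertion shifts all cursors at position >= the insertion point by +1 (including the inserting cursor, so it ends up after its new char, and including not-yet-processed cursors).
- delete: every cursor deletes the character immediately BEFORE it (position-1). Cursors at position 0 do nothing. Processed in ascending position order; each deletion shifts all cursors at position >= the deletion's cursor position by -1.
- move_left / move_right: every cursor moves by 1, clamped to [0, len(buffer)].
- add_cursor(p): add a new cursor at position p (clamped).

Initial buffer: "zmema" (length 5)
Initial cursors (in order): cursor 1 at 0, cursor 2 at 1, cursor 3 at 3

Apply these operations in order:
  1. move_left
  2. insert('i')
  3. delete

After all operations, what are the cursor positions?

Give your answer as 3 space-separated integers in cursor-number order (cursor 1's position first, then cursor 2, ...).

After op 1 (move_left): buffer="zmema" (len 5), cursors c1@0 c2@0 c3@2, authorship .....
After op 2 (insert('i')): buffer="iizmiema" (len 8), cursors c1@2 c2@2 c3@5, authorship 12..3...
After op 3 (delete): buffer="zmema" (len 5), cursors c1@0 c2@0 c3@2, authorship .....

Answer: 0 0 2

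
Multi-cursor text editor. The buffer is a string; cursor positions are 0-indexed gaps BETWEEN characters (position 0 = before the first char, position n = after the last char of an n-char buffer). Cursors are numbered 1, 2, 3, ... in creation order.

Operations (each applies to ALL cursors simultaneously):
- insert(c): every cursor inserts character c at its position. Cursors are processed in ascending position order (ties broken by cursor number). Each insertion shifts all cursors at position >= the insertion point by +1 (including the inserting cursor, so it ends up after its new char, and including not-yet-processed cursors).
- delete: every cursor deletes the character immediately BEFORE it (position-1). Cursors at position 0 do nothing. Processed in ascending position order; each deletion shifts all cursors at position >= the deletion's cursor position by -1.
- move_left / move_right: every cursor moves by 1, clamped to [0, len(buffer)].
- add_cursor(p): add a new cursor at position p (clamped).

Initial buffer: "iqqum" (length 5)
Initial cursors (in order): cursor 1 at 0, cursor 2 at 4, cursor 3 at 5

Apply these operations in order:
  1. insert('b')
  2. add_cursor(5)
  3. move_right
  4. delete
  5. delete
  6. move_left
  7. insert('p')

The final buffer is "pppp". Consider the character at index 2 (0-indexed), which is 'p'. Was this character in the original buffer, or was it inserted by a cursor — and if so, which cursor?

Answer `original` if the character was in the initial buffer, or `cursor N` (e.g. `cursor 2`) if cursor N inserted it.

Answer: cursor 3

Derivation:
After op 1 (insert('b')): buffer="biqqubmb" (len 8), cursors c1@1 c2@6 c3@8, authorship 1....2.3
After op 2 (add_cursor(5)): buffer="biqqubmb" (len 8), cursors c1@1 c4@5 c2@6 c3@8, authorship 1....2.3
After op 3 (move_right): buffer="biqqubmb" (len 8), cursors c1@2 c4@6 c2@7 c3@8, authorship 1....2.3
After op 4 (delete): buffer="bqqu" (len 4), cursors c1@1 c2@4 c3@4 c4@4, authorship 1...
After op 5 (delete): buffer="" (len 0), cursors c1@0 c2@0 c3@0 c4@0, authorship 
After op 6 (move_left): buffer="" (len 0), cursors c1@0 c2@0 c3@0 c4@0, authorship 
After op 7 (insert('p')): buffer="pppp" (len 4), cursors c1@4 c2@4 c3@4 c4@4, authorship 1234
Authorship (.=original, N=cursor N): 1 2 3 4
Index 2: author = 3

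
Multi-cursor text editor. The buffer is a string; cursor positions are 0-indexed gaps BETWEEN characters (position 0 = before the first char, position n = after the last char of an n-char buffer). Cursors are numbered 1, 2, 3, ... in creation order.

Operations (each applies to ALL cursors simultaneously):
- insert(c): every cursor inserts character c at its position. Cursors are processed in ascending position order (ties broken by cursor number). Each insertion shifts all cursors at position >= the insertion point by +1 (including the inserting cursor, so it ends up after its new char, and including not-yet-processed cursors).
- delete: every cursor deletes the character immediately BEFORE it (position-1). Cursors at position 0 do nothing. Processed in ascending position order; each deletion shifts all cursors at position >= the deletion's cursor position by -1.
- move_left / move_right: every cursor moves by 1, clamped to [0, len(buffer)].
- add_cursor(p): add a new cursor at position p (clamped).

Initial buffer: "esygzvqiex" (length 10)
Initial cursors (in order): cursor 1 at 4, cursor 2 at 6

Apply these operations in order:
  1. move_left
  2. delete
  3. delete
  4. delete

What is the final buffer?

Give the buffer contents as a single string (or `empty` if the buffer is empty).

After op 1 (move_left): buffer="esygzvqiex" (len 10), cursors c1@3 c2@5, authorship ..........
After op 2 (delete): buffer="esgvqiex" (len 8), cursors c1@2 c2@3, authorship ........
After op 3 (delete): buffer="evqiex" (len 6), cursors c1@1 c2@1, authorship ......
After op 4 (delete): buffer="vqiex" (len 5), cursors c1@0 c2@0, authorship .....

Answer: vqiex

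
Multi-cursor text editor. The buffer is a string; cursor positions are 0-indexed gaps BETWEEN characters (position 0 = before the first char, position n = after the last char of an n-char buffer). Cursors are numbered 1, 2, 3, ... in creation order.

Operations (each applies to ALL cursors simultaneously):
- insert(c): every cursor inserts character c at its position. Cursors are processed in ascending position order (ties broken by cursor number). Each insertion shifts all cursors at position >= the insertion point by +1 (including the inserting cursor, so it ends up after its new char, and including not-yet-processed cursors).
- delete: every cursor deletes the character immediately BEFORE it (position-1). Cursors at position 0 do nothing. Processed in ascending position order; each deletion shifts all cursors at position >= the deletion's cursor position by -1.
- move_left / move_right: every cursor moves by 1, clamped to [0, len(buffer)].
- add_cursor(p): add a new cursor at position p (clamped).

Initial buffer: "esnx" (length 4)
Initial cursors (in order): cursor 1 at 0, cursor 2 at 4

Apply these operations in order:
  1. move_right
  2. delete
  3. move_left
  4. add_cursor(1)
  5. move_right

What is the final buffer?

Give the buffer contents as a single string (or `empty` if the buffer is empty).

After op 1 (move_right): buffer="esnx" (len 4), cursors c1@1 c2@4, authorship ....
After op 2 (delete): buffer="sn" (len 2), cursors c1@0 c2@2, authorship ..
After op 3 (move_left): buffer="sn" (len 2), cursors c1@0 c2@1, authorship ..
After op 4 (add_cursor(1)): buffer="sn" (len 2), cursors c1@0 c2@1 c3@1, authorship ..
After op 5 (move_right): buffer="sn" (len 2), cursors c1@1 c2@2 c3@2, authorship ..

Answer: sn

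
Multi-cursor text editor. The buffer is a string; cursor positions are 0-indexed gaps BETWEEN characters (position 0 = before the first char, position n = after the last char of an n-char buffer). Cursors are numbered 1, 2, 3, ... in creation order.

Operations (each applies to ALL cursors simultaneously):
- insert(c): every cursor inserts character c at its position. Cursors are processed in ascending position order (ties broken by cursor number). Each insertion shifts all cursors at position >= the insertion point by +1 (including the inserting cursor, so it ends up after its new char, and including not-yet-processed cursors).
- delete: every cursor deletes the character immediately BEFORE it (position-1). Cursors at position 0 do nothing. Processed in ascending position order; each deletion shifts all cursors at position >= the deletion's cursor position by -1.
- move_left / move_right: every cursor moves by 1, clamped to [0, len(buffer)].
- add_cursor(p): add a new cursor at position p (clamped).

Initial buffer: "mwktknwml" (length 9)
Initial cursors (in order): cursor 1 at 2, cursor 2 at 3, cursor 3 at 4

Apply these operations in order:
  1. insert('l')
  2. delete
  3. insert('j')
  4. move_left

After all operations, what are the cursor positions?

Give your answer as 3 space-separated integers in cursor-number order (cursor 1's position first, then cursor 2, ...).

Answer: 2 4 6

Derivation:
After op 1 (insert('l')): buffer="mwlkltlknwml" (len 12), cursors c1@3 c2@5 c3@7, authorship ..1.2.3.....
After op 2 (delete): buffer="mwktknwml" (len 9), cursors c1@2 c2@3 c3@4, authorship .........
After op 3 (insert('j')): buffer="mwjkjtjknwml" (len 12), cursors c1@3 c2@5 c3@7, authorship ..1.2.3.....
After op 4 (move_left): buffer="mwjkjtjknwml" (len 12), cursors c1@2 c2@4 c3@6, authorship ..1.2.3.....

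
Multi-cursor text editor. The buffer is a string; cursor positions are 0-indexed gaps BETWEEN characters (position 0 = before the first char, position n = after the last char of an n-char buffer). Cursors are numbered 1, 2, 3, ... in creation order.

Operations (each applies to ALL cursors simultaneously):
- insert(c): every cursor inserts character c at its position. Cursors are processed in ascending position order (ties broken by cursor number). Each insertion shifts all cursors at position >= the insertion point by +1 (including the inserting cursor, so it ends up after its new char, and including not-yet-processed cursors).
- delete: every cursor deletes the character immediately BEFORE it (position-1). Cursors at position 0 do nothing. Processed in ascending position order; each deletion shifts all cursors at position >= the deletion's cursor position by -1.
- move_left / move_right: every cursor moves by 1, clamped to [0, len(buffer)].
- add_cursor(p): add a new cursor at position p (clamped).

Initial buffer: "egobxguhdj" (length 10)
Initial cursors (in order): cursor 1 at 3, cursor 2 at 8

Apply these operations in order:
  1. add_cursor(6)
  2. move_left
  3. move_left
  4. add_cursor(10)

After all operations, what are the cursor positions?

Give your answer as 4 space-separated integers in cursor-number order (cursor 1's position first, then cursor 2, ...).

Answer: 1 6 4 10

Derivation:
After op 1 (add_cursor(6)): buffer="egobxguhdj" (len 10), cursors c1@3 c3@6 c2@8, authorship ..........
After op 2 (move_left): buffer="egobxguhdj" (len 10), cursors c1@2 c3@5 c2@7, authorship ..........
After op 3 (move_left): buffer="egobxguhdj" (len 10), cursors c1@1 c3@4 c2@6, authorship ..........
After op 4 (add_cursor(10)): buffer="egobxguhdj" (len 10), cursors c1@1 c3@4 c2@6 c4@10, authorship ..........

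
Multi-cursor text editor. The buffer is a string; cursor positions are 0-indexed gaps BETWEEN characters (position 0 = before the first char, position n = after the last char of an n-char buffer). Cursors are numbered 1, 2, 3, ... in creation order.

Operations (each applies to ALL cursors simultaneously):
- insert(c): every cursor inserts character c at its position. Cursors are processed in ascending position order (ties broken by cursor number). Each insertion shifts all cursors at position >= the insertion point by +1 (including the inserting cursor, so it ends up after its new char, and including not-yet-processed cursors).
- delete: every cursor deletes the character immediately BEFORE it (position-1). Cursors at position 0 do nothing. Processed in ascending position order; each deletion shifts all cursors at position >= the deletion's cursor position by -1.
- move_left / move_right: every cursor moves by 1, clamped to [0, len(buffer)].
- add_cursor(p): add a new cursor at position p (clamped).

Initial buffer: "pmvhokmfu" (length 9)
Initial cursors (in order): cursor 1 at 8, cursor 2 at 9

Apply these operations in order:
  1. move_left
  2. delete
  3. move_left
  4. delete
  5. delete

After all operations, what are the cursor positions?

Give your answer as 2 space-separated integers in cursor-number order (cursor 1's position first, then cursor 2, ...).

Answer: 1 1

Derivation:
After op 1 (move_left): buffer="pmvhokmfu" (len 9), cursors c1@7 c2@8, authorship .........
After op 2 (delete): buffer="pmvhoku" (len 7), cursors c1@6 c2@6, authorship .......
After op 3 (move_left): buffer="pmvhoku" (len 7), cursors c1@5 c2@5, authorship .......
After op 4 (delete): buffer="pmvku" (len 5), cursors c1@3 c2@3, authorship .....
After op 5 (delete): buffer="pku" (len 3), cursors c1@1 c2@1, authorship ...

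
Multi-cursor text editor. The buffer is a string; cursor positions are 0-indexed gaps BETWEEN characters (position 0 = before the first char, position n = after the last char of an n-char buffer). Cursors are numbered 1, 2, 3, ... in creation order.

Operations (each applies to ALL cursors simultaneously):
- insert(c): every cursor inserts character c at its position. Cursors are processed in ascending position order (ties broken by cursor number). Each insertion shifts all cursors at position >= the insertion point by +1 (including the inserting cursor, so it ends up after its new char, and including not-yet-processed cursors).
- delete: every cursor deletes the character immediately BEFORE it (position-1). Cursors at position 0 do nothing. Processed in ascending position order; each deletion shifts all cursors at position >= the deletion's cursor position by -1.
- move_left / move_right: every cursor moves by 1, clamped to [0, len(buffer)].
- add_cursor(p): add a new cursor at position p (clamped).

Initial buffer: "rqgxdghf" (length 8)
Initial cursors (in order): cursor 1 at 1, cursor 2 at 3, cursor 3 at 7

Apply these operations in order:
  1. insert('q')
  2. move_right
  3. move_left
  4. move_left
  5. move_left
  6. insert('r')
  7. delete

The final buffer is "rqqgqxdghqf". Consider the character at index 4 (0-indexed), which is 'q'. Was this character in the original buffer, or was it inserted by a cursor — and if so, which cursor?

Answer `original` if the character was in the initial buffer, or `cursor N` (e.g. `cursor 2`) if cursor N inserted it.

Answer: cursor 2

Derivation:
After op 1 (insert('q')): buffer="rqqgqxdghqf" (len 11), cursors c1@2 c2@5 c3@10, authorship .1..2....3.
After op 2 (move_right): buffer="rqqgqxdghqf" (len 11), cursors c1@3 c2@6 c3@11, authorship .1..2....3.
After op 3 (move_left): buffer="rqqgqxdghqf" (len 11), cursors c1@2 c2@5 c3@10, authorship .1..2....3.
After op 4 (move_left): buffer="rqqgqxdghqf" (len 11), cursors c1@1 c2@4 c3@9, authorship .1..2....3.
After op 5 (move_left): buffer="rqqgqxdghqf" (len 11), cursors c1@0 c2@3 c3@8, authorship .1..2....3.
After op 6 (insert('r')): buffer="rrqqrgqxdgrhqf" (len 14), cursors c1@1 c2@5 c3@11, authorship 1.1.2.2...3.3.
After op 7 (delete): buffer="rqqgqxdghqf" (len 11), cursors c1@0 c2@3 c3@8, authorship .1..2....3.
Authorship (.=original, N=cursor N): . 1 . . 2 . . . . 3 .
Index 4: author = 2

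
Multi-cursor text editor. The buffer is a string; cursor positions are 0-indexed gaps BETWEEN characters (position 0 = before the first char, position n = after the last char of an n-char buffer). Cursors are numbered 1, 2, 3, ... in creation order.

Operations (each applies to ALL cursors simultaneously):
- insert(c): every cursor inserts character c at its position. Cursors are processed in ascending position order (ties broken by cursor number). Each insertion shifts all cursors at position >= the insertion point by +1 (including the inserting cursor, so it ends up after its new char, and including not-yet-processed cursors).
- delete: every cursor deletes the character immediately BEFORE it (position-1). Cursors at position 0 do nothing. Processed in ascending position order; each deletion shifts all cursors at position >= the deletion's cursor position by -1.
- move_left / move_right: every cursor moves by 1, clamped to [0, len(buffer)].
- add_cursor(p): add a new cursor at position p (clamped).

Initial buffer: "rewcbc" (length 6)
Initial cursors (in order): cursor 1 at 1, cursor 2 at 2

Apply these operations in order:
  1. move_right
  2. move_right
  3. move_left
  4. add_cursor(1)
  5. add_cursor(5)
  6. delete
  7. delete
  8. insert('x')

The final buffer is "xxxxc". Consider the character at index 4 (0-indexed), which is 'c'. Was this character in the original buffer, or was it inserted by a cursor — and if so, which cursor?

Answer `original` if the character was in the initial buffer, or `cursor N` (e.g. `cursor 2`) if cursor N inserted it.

After op 1 (move_right): buffer="rewcbc" (len 6), cursors c1@2 c2@3, authorship ......
After op 2 (move_right): buffer="rewcbc" (len 6), cursors c1@3 c2@4, authorship ......
After op 3 (move_left): buffer="rewcbc" (len 6), cursors c1@2 c2@3, authorship ......
After op 4 (add_cursor(1)): buffer="rewcbc" (len 6), cursors c3@1 c1@2 c2@3, authorship ......
After op 5 (add_cursor(5)): buffer="rewcbc" (len 6), cursors c3@1 c1@2 c2@3 c4@5, authorship ......
After op 6 (delete): buffer="cc" (len 2), cursors c1@0 c2@0 c3@0 c4@1, authorship ..
After op 7 (delete): buffer="c" (len 1), cursors c1@0 c2@0 c3@0 c4@0, authorship .
After op 8 (insert('x')): buffer="xxxxc" (len 5), cursors c1@4 c2@4 c3@4 c4@4, authorship 1234.
Authorship (.=original, N=cursor N): 1 2 3 4 .
Index 4: author = original

Answer: original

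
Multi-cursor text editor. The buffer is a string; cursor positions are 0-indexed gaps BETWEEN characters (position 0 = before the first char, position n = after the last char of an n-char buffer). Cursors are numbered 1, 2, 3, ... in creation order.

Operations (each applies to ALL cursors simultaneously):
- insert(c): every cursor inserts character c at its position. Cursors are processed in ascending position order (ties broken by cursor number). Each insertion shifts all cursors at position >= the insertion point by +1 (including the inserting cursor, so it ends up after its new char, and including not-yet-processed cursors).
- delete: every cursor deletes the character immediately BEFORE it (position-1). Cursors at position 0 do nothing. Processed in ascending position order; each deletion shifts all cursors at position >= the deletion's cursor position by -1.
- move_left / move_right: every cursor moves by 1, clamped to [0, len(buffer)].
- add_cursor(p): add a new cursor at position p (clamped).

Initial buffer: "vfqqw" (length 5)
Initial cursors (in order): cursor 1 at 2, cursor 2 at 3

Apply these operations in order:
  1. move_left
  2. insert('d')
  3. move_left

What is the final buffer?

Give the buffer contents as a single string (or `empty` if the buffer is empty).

Answer: vdfdqqw

Derivation:
After op 1 (move_left): buffer="vfqqw" (len 5), cursors c1@1 c2@2, authorship .....
After op 2 (insert('d')): buffer="vdfdqqw" (len 7), cursors c1@2 c2@4, authorship .1.2...
After op 3 (move_left): buffer="vdfdqqw" (len 7), cursors c1@1 c2@3, authorship .1.2...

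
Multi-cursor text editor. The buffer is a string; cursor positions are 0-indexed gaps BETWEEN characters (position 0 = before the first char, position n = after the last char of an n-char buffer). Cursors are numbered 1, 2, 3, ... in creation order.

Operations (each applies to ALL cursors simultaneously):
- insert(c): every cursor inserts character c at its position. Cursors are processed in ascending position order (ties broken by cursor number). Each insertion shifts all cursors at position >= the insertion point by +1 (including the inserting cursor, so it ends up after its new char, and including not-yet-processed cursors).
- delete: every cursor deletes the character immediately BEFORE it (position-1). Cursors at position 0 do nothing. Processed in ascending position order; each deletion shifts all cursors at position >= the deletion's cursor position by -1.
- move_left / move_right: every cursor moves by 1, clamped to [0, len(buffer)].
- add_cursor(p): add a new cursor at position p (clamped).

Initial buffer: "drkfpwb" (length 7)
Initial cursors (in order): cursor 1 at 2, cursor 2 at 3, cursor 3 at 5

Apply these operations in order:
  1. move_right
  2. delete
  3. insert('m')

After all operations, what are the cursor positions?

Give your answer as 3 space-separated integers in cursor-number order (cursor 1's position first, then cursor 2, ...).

Answer: 4 4 6

Derivation:
After op 1 (move_right): buffer="drkfpwb" (len 7), cursors c1@3 c2@4 c3@6, authorship .......
After op 2 (delete): buffer="drpb" (len 4), cursors c1@2 c2@2 c3@3, authorship ....
After op 3 (insert('m')): buffer="drmmpmb" (len 7), cursors c1@4 c2@4 c3@6, authorship ..12.3.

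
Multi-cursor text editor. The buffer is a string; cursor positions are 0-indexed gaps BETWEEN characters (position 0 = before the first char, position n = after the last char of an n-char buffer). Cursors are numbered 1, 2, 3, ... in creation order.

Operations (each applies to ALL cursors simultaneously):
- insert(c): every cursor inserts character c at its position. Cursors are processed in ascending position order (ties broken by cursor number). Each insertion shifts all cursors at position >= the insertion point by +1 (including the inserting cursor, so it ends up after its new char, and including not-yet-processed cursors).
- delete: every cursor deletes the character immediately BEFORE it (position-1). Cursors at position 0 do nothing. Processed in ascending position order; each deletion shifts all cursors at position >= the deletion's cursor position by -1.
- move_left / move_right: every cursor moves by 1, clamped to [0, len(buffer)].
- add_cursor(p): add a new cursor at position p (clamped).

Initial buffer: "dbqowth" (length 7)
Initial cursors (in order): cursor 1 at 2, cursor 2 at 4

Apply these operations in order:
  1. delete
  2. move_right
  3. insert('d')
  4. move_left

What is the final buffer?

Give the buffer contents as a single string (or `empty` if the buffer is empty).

After op 1 (delete): buffer="dqwth" (len 5), cursors c1@1 c2@2, authorship .....
After op 2 (move_right): buffer="dqwth" (len 5), cursors c1@2 c2@3, authorship .....
After op 3 (insert('d')): buffer="dqdwdth" (len 7), cursors c1@3 c2@5, authorship ..1.2..
After op 4 (move_left): buffer="dqdwdth" (len 7), cursors c1@2 c2@4, authorship ..1.2..

Answer: dqdwdth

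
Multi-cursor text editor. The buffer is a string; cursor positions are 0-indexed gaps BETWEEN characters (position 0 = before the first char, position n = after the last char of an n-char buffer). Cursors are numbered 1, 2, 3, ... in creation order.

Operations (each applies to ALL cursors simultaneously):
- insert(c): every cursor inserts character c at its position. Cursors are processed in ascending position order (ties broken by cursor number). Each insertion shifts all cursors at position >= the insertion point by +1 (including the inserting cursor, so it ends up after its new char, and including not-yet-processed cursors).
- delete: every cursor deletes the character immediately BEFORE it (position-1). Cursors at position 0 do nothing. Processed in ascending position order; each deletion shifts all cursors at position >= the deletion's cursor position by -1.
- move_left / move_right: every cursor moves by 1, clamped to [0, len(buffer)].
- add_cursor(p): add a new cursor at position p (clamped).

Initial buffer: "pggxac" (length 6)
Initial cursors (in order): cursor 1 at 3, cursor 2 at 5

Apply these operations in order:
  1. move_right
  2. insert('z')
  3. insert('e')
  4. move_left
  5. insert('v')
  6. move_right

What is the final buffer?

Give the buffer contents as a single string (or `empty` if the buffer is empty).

Answer: pggxzveaczve

Derivation:
After op 1 (move_right): buffer="pggxac" (len 6), cursors c1@4 c2@6, authorship ......
After op 2 (insert('z')): buffer="pggxzacz" (len 8), cursors c1@5 c2@8, authorship ....1..2
After op 3 (insert('e')): buffer="pggxzeacze" (len 10), cursors c1@6 c2@10, authorship ....11..22
After op 4 (move_left): buffer="pggxzeacze" (len 10), cursors c1@5 c2@9, authorship ....11..22
After op 5 (insert('v')): buffer="pggxzveaczve" (len 12), cursors c1@6 c2@11, authorship ....111..222
After op 6 (move_right): buffer="pggxzveaczve" (len 12), cursors c1@7 c2@12, authorship ....111..222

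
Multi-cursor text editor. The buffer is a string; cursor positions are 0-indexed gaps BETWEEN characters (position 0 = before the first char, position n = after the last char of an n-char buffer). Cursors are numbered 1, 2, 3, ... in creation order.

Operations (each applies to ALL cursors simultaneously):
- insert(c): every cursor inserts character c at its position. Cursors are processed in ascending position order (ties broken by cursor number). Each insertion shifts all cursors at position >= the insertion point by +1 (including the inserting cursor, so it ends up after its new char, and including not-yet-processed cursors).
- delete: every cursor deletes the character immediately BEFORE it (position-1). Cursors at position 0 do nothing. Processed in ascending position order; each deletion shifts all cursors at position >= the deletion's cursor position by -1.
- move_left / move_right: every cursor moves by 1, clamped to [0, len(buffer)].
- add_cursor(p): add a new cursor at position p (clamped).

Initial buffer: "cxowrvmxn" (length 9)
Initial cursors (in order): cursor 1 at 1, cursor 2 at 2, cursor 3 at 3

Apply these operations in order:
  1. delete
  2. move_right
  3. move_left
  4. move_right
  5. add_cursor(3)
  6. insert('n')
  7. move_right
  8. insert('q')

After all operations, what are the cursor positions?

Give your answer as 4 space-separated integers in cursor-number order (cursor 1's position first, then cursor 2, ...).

Answer: 8 8 8 12

Derivation:
After op 1 (delete): buffer="wrvmxn" (len 6), cursors c1@0 c2@0 c3@0, authorship ......
After op 2 (move_right): buffer="wrvmxn" (len 6), cursors c1@1 c2@1 c3@1, authorship ......
After op 3 (move_left): buffer="wrvmxn" (len 6), cursors c1@0 c2@0 c3@0, authorship ......
After op 4 (move_right): buffer="wrvmxn" (len 6), cursors c1@1 c2@1 c3@1, authorship ......
After op 5 (add_cursor(3)): buffer="wrvmxn" (len 6), cursors c1@1 c2@1 c3@1 c4@3, authorship ......
After op 6 (insert('n')): buffer="wnnnrvnmxn" (len 10), cursors c1@4 c2@4 c3@4 c4@7, authorship .123..4...
After op 7 (move_right): buffer="wnnnrvnmxn" (len 10), cursors c1@5 c2@5 c3@5 c4@8, authorship .123..4...
After op 8 (insert('q')): buffer="wnnnrqqqvnmqxn" (len 14), cursors c1@8 c2@8 c3@8 c4@12, authorship .123.123.4.4..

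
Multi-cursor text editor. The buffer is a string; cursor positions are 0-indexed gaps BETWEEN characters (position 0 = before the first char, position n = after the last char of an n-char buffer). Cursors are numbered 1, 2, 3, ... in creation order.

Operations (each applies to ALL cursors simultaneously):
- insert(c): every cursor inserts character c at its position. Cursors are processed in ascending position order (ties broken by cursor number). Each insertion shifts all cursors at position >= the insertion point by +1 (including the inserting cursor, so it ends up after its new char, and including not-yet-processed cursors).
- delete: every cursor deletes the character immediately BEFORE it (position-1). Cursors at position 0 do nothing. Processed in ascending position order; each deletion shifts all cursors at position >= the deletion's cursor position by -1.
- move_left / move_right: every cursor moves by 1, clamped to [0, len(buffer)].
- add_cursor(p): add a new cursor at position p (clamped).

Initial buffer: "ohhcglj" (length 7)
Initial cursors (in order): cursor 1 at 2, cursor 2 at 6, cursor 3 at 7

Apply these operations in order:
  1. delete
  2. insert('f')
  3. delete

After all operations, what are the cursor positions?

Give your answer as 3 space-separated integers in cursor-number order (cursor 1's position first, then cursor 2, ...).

After op 1 (delete): buffer="ohcg" (len 4), cursors c1@1 c2@4 c3@4, authorship ....
After op 2 (insert('f')): buffer="ofhcgff" (len 7), cursors c1@2 c2@7 c3@7, authorship .1...23
After op 3 (delete): buffer="ohcg" (len 4), cursors c1@1 c2@4 c3@4, authorship ....

Answer: 1 4 4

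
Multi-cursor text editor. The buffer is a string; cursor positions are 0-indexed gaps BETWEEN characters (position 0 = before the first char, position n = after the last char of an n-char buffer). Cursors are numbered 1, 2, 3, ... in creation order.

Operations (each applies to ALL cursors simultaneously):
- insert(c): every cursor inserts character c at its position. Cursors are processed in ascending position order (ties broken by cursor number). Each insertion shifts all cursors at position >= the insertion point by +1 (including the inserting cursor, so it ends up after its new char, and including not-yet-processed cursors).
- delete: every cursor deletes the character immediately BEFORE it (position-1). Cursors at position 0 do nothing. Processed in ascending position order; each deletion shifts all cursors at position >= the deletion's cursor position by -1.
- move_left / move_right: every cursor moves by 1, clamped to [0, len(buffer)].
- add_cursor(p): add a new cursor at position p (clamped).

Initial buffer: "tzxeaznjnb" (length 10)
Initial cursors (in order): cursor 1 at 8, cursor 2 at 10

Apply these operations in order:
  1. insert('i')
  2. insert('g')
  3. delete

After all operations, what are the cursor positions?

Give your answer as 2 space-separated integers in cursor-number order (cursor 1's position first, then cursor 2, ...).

After op 1 (insert('i')): buffer="tzxeaznjinbi" (len 12), cursors c1@9 c2@12, authorship ........1..2
After op 2 (insert('g')): buffer="tzxeaznjignbig" (len 14), cursors c1@10 c2@14, authorship ........11..22
After op 3 (delete): buffer="tzxeaznjinbi" (len 12), cursors c1@9 c2@12, authorship ........1..2

Answer: 9 12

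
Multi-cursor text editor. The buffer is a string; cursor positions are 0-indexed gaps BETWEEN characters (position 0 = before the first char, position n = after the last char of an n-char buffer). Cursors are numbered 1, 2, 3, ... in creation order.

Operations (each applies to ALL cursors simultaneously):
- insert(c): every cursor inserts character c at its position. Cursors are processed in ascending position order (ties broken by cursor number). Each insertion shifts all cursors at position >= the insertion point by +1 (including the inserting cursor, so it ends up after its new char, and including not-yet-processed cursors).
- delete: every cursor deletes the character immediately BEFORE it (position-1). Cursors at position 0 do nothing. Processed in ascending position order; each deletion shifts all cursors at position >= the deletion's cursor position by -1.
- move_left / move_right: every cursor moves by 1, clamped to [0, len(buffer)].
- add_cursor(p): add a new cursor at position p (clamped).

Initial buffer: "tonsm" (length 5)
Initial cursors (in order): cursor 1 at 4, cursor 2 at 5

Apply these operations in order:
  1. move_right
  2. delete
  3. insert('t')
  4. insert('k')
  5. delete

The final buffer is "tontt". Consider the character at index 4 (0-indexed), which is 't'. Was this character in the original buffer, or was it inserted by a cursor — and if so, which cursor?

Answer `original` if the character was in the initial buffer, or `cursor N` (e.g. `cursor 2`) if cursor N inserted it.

Answer: cursor 2

Derivation:
After op 1 (move_right): buffer="tonsm" (len 5), cursors c1@5 c2@5, authorship .....
After op 2 (delete): buffer="ton" (len 3), cursors c1@3 c2@3, authorship ...
After op 3 (insert('t')): buffer="tontt" (len 5), cursors c1@5 c2@5, authorship ...12
After op 4 (insert('k')): buffer="tonttkk" (len 7), cursors c1@7 c2@7, authorship ...1212
After op 5 (delete): buffer="tontt" (len 5), cursors c1@5 c2@5, authorship ...12
Authorship (.=original, N=cursor N): . . . 1 2
Index 4: author = 2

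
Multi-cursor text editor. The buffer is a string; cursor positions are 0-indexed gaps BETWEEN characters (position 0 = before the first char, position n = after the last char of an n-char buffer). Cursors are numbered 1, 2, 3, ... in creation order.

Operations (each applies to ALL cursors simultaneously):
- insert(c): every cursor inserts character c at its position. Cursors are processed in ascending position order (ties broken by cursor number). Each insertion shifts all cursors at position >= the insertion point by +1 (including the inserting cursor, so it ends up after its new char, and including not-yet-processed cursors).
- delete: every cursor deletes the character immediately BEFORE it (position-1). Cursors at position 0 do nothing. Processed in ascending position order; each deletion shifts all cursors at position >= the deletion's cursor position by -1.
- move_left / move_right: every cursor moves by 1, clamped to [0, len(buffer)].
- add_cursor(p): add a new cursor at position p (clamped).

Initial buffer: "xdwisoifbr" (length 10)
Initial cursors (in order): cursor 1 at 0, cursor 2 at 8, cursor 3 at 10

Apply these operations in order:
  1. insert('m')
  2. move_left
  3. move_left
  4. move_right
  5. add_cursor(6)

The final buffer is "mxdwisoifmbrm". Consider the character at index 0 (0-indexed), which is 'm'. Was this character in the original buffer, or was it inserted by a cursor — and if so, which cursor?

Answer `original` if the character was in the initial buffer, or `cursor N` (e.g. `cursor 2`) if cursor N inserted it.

After op 1 (insert('m')): buffer="mxdwisoifmbrm" (len 13), cursors c1@1 c2@10 c3@13, authorship 1........2..3
After op 2 (move_left): buffer="mxdwisoifmbrm" (len 13), cursors c1@0 c2@9 c3@12, authorship 1........2..3
After op 3 (move_left): buffer="mxdwisoifmbrm" (len 13), cursors c1@0 c2@8 c3@11, authorship 1........2..3
After op 4 (move_right): buffer="mxdwisoifmbrm" (len 13), cursors c1@1 c2@9 c3@12, authorship 1........2..3
After op 5 (add_cursor(6)): buffer="mxdwisoifmbrm" (len 13), cursors c1@1 c4@6 c2@9 c3@12, authorship 1........2..3
Authorship (.=original, N=cursor N): 1 . . . . . . . . 2 . . 3
Index 0: author = 1

Answer: cursor 1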